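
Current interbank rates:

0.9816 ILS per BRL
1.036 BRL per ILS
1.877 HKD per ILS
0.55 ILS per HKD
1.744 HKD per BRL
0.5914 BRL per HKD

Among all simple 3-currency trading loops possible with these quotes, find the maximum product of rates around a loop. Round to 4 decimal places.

HKD→BRL→ILS→HKD: 0.5914 × 0.9816 × 1.877 = 1.08963
HKD→ILS→BRL→HKD: 0.55 × 1.036 × 1.744 = 0.99373
Maximum is HKD→BRL→ILS→HKD at 1.0896; arbitrage exists.

1.0896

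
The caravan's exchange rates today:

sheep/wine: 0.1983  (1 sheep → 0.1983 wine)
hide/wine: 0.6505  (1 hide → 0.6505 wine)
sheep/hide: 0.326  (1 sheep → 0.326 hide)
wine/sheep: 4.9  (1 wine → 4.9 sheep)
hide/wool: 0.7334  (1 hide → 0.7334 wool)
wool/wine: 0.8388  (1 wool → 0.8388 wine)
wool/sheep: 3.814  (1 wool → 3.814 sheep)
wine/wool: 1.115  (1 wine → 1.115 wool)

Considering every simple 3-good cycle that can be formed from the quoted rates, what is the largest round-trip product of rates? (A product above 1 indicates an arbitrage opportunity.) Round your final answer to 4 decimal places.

wine→sheep→hide→wine: 4.9 × 0.326 × 0.6505 = 1.03911
wool→sheep→hide→wool: 3.814 × 0.326 × 0.7334 = 0.91188
wool→sheep→wine→wool: 3.814 × 0.1983 × 1.115 = 0.84329
Maximum is wine→sheep→hide→wine at 1.0391; arbitrage exists.

1.0391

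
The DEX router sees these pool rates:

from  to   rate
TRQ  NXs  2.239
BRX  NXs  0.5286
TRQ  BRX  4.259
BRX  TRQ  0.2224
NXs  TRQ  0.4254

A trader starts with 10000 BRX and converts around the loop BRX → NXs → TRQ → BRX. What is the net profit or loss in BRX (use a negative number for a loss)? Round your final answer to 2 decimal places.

-422.94

10000 BRX × 0.5286 = 5286 NXs
5286 NXs × 0.4254 = 2248.6644 TRQ
2248.6644 TRQ × 4.259 = 9577.0616796 BRX
Net change: 9577.0616796 − 10000 = -422.9383204 BRX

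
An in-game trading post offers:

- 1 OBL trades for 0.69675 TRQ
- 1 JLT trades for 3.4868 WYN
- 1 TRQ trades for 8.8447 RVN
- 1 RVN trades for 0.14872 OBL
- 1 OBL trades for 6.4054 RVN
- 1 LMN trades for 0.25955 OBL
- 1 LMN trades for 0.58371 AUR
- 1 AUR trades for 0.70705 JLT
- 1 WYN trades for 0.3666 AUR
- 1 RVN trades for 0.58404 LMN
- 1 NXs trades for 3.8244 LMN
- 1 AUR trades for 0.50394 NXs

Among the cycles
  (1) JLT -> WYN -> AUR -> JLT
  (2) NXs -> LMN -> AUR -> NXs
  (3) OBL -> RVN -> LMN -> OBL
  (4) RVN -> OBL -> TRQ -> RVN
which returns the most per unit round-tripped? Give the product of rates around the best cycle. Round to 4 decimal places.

1.1250

(1) 3.4868 × 0.3666 × 0.70705 = 0.90379
(2) 3.8244 × 0.58371 × 0.50394 = 1.12497
(3) 6.4054 × 0.58404 × 0.25955 = 0.97098
(4) 0.14872 × 0.69675 × 8.8447 = 0.91649
Highest is cycle (2) at 1.1250 (>1, arbitrage).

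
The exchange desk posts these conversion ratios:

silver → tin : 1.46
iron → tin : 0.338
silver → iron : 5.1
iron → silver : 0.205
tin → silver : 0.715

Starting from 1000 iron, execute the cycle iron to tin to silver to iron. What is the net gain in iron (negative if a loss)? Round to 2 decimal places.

232.52

1000 iron × 0.338 = 338 tin
338 tin × 0.715 = 241.67 silver
241.67 silver × 5.1 = 1232.517 iron
Net change: 1232.517 − 1000 = 232.517 iron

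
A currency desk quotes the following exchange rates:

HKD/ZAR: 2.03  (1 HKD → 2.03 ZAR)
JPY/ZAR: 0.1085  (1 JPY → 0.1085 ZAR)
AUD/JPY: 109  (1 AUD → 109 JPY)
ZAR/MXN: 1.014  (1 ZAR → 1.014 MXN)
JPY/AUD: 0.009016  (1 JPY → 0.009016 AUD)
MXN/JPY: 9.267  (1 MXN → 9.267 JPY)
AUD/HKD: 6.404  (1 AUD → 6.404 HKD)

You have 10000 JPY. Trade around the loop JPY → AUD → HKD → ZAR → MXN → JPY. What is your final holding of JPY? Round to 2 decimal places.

11013.83

10000 JPY × 0.009016 = 90.16 AUD
90.16 AUD × 6.404 = 577.38464 HKD
577.38464 HKD × 2.03 = 1172.0908192 ZAR
1172.0908192 ZAR × 1.014 = 1188.5000906688 MXN
1188.5000906688 MXN × 9.267 = 11013.8303402277696 JPY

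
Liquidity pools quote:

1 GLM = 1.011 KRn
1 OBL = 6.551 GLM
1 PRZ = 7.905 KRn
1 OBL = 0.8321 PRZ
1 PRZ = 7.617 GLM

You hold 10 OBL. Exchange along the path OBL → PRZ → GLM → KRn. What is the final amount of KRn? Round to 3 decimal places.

10 OBL × 0.8321 = 8.321 PRZ
8.321 PRZ × 7.617 = 63.381057 GLM
63.381057 GLM × 1.011 = 64.078248627 KRn

64.078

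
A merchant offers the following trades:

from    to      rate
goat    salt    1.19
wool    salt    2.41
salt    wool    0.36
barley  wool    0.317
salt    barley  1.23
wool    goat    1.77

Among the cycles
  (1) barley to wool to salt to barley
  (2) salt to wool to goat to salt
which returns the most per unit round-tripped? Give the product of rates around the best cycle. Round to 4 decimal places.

0.9397

(1) 0.317 × 2.41 × 1.23 = 0.93968
(2) 0.36 × 1.77 × 1.19 = 0.75827
Highest is cycle (1) at 0.9397 (≤1, no arbitrage).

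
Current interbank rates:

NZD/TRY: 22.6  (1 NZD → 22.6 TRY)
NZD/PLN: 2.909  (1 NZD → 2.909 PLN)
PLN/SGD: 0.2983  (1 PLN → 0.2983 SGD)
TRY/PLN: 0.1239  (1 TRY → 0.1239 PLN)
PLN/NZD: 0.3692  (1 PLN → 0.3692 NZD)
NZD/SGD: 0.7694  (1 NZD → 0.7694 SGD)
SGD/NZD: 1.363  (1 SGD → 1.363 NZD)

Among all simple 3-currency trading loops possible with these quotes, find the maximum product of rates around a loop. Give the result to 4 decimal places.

1.1827

PLN→SGD→NZD→PLN: 0.2983 × 1.363 × 2.909 = 1.18275
PLN→NZD→TRY→PLN: 0.3692 × 22.6 × 0.1239 = 1.03381
Maximum is PLN→SGD→NZD→PLN at 1.1827; arbitrage exists.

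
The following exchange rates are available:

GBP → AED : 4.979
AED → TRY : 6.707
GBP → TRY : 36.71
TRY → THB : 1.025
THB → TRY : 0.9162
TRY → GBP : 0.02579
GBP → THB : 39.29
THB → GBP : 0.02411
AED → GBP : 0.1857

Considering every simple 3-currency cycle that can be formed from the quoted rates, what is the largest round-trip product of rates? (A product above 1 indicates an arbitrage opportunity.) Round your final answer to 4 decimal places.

GBP→THB→TRY→GBP: 39.29 × 0.9162 × 0.02579 = 0.92838
GBP→TRY→THB→GBP: 36.71 × 1.025 × 0.02411 = 0.90721
GBP→AED→TRY→GBP: 4.979 × 6.707 × 0.02579 = 0.86124
Maximum is GBP→THB→TRY→GBP at 0.9284; no arbitrage — every cycle loses value.

0.9284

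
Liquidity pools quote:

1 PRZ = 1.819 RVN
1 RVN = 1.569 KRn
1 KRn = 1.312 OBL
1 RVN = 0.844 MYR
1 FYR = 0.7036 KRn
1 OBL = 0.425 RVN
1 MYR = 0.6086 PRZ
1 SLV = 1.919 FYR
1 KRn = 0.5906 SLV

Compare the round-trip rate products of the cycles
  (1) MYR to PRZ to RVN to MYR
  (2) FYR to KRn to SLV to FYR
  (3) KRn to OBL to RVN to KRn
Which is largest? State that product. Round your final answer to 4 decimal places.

(1) 0.6086 × 1.819 × 0.844 = 0.93434
(2) 0.7036 × 0.5906 × 1.919 = 0.79743
(3) 1.312 × 0.425 × 1.569 = 0.87487
Highest is cycle (1) at 0.9343 (≤1, no arbitrage).

0.9343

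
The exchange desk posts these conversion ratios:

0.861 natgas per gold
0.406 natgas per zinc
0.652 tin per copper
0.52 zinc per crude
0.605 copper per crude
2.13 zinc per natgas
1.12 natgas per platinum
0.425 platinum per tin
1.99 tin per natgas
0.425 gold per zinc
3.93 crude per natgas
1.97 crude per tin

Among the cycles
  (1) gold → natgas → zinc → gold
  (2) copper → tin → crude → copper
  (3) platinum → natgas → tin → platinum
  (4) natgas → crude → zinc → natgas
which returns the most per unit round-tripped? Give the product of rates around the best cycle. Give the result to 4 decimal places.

(1) 0.861 × 2.13 × 0.425 = 0.77942
(2) 0.652 × 1.97 × 0.605 = 0.77709
(3) 1.12 × 1.99 × 0.425 = 0.94724
(4) 3.93 × 0.52 × 0.406 = 0.82970
Highest is cycle (3) at 0.9472 (≤1, no arbitrage).

0.9472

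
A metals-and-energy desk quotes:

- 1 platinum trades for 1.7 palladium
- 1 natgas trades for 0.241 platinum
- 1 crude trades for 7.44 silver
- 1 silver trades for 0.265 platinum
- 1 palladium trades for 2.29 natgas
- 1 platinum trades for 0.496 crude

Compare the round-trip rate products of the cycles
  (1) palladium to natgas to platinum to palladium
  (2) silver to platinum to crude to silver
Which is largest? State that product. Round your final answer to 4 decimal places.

(1) 2.29 × 0.241 × 1.7 = 0.93821
(2) 0.265 × 0.496 × 7.44 = 0.97791
Highest is cycle (2) at 0.9779 (≤1, no arbitrage).

0.9779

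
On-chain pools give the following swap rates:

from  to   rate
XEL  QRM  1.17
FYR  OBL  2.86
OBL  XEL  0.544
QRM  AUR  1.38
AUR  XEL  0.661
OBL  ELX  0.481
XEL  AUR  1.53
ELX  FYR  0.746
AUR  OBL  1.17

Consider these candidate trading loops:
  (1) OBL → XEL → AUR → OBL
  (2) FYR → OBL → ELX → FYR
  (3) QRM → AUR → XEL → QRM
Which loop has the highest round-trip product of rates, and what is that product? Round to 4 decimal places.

(1) 0.544 × 1.53 × 1.17 = 0.97381
(2) 2.86 × 0.481 × 0.746 = 1.02624
(3) 1.38 × 0.661 × 1.17 = 1.06725
Highest is cycle (3) at 1.0673 (>1, arbitrage).

1.0673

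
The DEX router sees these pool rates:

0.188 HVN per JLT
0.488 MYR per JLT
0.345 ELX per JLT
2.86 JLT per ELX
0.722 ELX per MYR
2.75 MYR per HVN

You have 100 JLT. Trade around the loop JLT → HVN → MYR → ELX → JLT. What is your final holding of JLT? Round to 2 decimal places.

106.76

100 JLT × 0.188 = 18.8 HVN
18.8 HVN × 2.75 = 51.7 MYR
51.7 MYR × 0.722 = 37.3274 ELX
37.3274 ELX × 2.86 = 106.756364 JLT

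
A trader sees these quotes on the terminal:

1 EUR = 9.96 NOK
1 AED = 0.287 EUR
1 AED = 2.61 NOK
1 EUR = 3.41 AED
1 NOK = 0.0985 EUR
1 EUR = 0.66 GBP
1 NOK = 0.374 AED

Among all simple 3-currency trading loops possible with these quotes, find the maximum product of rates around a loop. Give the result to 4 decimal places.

EUR→NOK→AED→EUR: 9.96 × 0.374 × 0.287 = 1.06909
EUR→AED→NOK→EUR: 3.41 × 2.61 × 0.0985 = 0.87666
Maximum is EUR→NOK→AED→EUR at 1.0691; arbitrage exists.

1.0691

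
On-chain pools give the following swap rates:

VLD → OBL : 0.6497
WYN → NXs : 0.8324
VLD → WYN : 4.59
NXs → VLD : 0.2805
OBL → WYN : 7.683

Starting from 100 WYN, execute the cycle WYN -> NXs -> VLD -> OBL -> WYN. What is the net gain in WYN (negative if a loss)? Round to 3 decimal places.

100 WYN × 0.8324 = 83.24 NXs
83.24 NXs × 0.2805 = 23.34882 VLD
23.34882 VLD × 0.6497 = 15.169728354 OBL
15.169728354 OBL × 7.683 = 116.549022943782 WYN
Net change: 116.549022943782 − 100 = 16.549022943782 WYN

16.549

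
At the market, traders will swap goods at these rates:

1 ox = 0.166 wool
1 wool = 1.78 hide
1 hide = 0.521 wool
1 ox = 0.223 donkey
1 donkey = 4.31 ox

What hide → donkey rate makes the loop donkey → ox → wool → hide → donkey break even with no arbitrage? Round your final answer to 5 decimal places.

0.78523

Known legs of the cycle: 4.31 × 0.166 × 1.78 = 1.2735188
For no arbitrage the full-cycle product must be 1, so the missing rate is 1 / 1.2735188 ≈ 0.7852259.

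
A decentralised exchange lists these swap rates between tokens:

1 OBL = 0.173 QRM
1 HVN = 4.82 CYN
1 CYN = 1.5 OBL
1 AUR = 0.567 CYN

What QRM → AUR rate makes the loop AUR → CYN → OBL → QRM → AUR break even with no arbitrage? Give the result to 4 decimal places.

6.7964

Known legs of the cycle: 0.567 × 1.5 × 0.173 = 0.1471365
For no arbitrage the full-cycle product must be 1, so the missing rate is 1 / 0.1471365 ≈ 6.796410.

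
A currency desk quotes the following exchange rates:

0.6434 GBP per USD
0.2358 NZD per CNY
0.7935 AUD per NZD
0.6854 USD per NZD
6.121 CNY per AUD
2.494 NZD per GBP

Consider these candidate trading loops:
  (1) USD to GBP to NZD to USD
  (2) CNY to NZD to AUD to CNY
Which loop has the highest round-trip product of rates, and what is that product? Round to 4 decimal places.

(1) 0.6434 × 2.494 × 0.6854 = 1.09982
(2) 0.2358 × 0.7935 × 6.121 = 1.14528
Highest is cycle (2) at 1.1453 (>1, arbitrage).

1.1453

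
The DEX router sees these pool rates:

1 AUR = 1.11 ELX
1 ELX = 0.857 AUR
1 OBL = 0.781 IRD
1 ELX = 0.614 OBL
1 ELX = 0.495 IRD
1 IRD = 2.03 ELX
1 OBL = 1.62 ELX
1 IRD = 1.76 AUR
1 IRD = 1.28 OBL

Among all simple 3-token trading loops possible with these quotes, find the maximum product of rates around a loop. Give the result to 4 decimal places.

OBL→ELX→IRD→OBL: 1.62 × 0.495 × 1.28 = 1.02643
OBL→IRD→ELX→OBL: 0.781 × 2.03 × 0.614 = 0.97345
IRD→AUR→ELX→IRD: 1.76 × 1.11 × 0.495 = 0.96703
Maximum is OBL→ELX→IRD→OBL at 1.0264; arbitrage exists.

1.0264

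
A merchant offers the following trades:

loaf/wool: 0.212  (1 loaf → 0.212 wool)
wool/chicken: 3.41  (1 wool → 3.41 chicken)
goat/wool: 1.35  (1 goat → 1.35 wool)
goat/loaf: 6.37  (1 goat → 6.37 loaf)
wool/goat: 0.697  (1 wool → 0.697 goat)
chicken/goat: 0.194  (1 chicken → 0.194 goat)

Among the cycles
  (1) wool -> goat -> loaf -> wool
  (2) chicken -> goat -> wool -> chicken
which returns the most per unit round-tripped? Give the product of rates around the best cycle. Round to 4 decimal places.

(1) 0.697 × 6.37 × 0.212 = 0.94126
(2) 0.194 × 1.35 × 3.41 = 0.89308
Highest is cycle (1) at 0.9413 (≤1, no arbitrage).

0.9413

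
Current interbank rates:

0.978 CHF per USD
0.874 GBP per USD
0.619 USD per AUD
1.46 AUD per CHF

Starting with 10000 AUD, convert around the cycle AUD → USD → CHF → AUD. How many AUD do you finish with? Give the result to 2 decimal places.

10000 AUD × 0.619 = 6190 USD
6190 USD × 0.978 = 6053.82 CHF
6053.82 CHF × 1.46 = 8838.5772 AUD

8838.58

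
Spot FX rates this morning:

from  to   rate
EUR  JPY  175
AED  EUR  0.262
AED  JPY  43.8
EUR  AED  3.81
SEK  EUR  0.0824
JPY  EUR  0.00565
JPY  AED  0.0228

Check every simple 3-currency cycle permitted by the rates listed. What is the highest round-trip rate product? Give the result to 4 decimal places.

1.0454

AED→EUR→JPY→AED: 0.262 × 175 × 0.0228 = 1.04538
AED→JPY→EUR→AED: 43.8 × 0.00565 × 3.81 = 0.94286
Maximum is AED→EUR→JPY→AED at 1.0454; arbitrage exists.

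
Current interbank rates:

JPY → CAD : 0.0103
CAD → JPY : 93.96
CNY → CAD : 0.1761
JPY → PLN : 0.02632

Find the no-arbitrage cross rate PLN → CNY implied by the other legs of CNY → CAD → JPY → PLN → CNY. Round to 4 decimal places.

Known legs of the cycle: 0.1761 × 93.96 × 0.02632 = 0.43550008992
For no arbitrage the full-cycle product must be 1, so the missing rate is 1 / 0.43550008992 ≈ 2.296211.

2.2962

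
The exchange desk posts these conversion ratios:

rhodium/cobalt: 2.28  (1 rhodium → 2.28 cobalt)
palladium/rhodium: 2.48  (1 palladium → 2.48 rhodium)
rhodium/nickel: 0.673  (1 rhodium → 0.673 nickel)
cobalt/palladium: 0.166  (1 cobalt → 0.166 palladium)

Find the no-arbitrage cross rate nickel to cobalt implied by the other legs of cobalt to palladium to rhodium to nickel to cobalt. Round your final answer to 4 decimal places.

3.6093

Known legs of the cycle: 0.166 × 2.48 × 0.673 = 0.27706064
For no arbitrage the full-cycle product must be 1, so the missing rate is 1 / 0.27706064 ≈ 3.609318.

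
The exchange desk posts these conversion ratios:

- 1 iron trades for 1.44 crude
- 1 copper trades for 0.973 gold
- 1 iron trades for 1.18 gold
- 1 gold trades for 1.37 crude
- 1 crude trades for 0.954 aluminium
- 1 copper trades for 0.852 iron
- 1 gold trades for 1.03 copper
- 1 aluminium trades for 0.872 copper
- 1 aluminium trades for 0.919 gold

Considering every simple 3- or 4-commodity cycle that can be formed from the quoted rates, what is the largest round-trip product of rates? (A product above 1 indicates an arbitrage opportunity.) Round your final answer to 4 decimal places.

1.2011

gold→crude→aluminium→gold: 1.37 × 0.954 × 0.919 = 1.20111
gold→crude→aluminium→copper→gold: 1.37 × 0.954 × 0.872 × 0.973 = 1.10892
iron→gold→copper→iron: 1.18 × 1.03 × 0.852 = 1.03552
iron→crude→aluminium→copper→iron: 1.44 × 0.954 × 0.872 × 0.852 = 1.02063
Maximum is gold→crude→aluminium→gold at 1.2011; arbitrage exists.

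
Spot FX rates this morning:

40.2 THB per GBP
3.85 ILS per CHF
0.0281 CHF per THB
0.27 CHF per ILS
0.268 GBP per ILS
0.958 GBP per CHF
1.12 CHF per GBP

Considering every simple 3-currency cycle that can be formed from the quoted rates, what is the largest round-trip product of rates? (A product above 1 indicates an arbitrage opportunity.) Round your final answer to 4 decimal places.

ILS→GBP→CHF→ILS: 0.268 × 1.12 × 3.85 = 1.15562
THB→CHF→GBP→THB: 0.0281 × 0.958 × 40.2 = 1.08218
Maximum is ILS→GBP→CHF→ILS at 1.1556; arbitrage exists.

1.1556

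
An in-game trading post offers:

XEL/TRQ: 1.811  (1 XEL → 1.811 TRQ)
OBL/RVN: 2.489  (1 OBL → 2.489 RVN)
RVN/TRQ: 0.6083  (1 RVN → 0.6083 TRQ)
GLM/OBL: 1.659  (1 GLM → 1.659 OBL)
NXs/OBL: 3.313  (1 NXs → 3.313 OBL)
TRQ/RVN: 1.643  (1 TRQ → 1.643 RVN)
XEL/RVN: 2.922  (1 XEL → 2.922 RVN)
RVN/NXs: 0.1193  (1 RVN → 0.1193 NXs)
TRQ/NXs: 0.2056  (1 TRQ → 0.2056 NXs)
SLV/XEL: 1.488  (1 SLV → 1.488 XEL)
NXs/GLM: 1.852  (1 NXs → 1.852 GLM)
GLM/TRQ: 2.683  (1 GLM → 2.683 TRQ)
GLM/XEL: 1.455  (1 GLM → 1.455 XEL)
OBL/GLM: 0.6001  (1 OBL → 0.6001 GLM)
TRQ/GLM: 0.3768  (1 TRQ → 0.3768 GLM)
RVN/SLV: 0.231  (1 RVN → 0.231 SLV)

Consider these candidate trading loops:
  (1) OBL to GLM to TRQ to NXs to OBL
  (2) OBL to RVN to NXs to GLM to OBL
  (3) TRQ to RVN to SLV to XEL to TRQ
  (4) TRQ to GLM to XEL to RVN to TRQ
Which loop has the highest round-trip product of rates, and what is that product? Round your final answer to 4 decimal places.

(1) 0.6001 × 2.683 × 0.2056 × 3.313 = 1.09670
(2) 2.489 × 0.1193 × 1.852 × 1.659 = 0.91233
(3) 1.643 × 0.231 × 1.488 × 1.811 = 1.02275
(4) 0.3768 × 1.455 × 2.922 × 0.6083 = 0.97448
Highest is cycle (1) at 1.0967 (>1, arbitrage).

1.0967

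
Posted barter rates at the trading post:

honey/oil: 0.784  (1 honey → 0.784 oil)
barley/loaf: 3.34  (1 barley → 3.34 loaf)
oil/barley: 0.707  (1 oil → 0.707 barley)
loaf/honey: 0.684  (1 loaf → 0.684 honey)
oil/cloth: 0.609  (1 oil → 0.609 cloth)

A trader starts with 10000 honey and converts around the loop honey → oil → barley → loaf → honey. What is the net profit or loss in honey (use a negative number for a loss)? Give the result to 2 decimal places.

2663.04

10000 honey × 0.784 = 7840 oil
7840 oil × 0.707 = 5542.88 barley
5542.88 barley × 3.34 = 18513.2192 loaf
18513.2192 loaf × 0.684 = 12663.0419328 honey
Net change: 12663.0419328 − 10000 = 2663.0419328 honey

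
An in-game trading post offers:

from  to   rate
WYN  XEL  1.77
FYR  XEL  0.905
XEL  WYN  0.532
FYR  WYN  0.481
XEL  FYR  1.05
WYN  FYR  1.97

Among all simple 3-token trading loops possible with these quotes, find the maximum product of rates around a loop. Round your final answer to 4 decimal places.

0.9485

XEL→WYN→FYR→XEL: 0.532 × 1.97 × 0.905 = 0.94848
XEL→FYR→WYN→XEL: 1.05 × 0.481 × 1.77 = 0.89394
Maximum is XEL→WYN→FYR→XEL at 0.9485; no arbitrage — every cycle loses value.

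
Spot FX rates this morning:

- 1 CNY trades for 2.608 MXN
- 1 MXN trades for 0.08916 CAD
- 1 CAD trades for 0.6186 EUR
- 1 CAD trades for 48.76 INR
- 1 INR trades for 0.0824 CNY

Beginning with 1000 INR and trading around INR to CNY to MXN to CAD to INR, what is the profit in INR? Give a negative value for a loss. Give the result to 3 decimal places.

1000 INR × 0.0824 = 82.4 CNY
82.4 CNY × 2.608 = 214.8992 MXN
214.8992 MXN × 0.08916 = 19.160412672 CAD
19.160412672 CAD × 48.76 = 934.26172188672 INR
Net change: 934.26172188672 − 1000 = -65.73827811328 INR

-65.738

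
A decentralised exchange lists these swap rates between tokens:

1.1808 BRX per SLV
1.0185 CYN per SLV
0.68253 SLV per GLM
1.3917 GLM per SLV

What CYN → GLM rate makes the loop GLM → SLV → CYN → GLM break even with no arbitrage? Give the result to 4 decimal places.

Known legs of the cycle: 0.68253 × 1.0185 = 0.695156805
For no arbitrage the full-cycle product must be 1, so the missing rate is 1 / 0.695156805 ≈ 1.438524.

1.4385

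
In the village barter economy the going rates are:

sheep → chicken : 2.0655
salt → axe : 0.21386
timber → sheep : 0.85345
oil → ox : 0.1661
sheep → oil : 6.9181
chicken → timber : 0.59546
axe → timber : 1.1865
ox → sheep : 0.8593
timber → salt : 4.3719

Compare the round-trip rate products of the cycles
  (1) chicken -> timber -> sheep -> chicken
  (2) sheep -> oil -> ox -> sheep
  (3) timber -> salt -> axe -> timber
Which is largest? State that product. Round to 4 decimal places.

(1) 0.59546 × 0.85345 × 2.0655 = 1.04968
(2) 6.9181 × 0.1661 × 0.8593 = 0.98742
(3) 4.3719 × 0.21386 × 1.1865 = 1.10935
Highest is cycle (3) at 1.1093 (>1, arbitrage).

1.1093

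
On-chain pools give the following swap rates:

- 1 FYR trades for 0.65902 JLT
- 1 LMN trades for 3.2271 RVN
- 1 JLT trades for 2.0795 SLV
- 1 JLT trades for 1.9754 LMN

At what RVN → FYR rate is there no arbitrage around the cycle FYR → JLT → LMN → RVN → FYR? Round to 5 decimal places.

0.23803

Known legs of the cycle: 0.65902 × 1.9754 × 3.2271 = 4.2011294873268
For no arbitrage the full-cycle product must be 1, so the missing rate is 1 / 4.2011294873268 ≈ 0.2380312.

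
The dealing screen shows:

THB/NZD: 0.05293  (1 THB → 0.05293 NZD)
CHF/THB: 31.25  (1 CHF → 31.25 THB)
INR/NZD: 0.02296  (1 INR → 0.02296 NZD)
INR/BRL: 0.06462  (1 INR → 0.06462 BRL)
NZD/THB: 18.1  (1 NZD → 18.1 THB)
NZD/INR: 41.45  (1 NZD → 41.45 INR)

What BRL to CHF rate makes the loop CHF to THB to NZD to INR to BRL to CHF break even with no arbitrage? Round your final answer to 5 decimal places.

0.22571

Known legs of the cycle: 31.25 × 0.05293 × 41.45 × 0.06462 = 4.4304047521875
For no arbitrage the full-cycle product must be 1, so the missing rate is 1 / 4.4304047521875 ≈ 0.2257130.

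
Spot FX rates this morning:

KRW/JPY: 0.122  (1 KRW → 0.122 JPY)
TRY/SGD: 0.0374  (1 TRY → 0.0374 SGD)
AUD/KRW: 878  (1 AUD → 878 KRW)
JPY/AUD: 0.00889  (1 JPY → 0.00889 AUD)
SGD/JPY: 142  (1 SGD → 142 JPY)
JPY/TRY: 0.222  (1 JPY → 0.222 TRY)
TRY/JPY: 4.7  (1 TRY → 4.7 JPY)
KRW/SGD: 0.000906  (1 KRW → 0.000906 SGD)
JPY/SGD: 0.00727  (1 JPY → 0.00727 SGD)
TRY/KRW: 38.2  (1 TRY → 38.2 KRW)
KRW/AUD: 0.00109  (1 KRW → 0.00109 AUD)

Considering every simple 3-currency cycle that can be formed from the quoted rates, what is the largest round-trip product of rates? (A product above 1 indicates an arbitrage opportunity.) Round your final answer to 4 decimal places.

1.1790

JPY→TRY→SGD→JPY: 0.222 × 0.0374 × 142 = 1.17900
KRW→JPY→TRY→KRW: 0.122 × 0.222 × 38.2 = 1.03461
KRW→JPY→AUD→KRW: 0.122 × 0.00889 × 878 = 0.95226
Maximum is JPY→TRY→SGD→JPY at 1.1790; arbitrage exists.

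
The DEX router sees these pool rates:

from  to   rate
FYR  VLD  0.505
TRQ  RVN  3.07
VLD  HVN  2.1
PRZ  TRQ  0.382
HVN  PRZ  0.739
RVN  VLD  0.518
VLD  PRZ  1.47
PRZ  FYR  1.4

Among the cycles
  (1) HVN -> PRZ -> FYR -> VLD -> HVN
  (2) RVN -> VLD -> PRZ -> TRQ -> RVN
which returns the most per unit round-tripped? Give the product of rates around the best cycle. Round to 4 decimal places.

1.0972

(1) 0.739 × 1.4 × 0.505 × 2.1 = 1.09719
(2) 0.518 × 1.47 × 0.382 × 3.07 = 0.89299
Highest is cycle (1) at 1.0972 (>1, arbitrage).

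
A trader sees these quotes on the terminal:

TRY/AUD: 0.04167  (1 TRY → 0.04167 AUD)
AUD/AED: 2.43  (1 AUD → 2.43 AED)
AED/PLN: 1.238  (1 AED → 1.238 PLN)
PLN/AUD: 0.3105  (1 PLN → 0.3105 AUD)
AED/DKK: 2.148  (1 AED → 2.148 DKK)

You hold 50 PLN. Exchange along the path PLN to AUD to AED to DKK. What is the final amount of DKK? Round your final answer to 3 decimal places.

50 PLN × 0.3105 = 15.525 AUD
15.525 AUD × 2.43 = 37.72575 AED
37.72575 AED × 2.148 = 81.034911 DKK

81.035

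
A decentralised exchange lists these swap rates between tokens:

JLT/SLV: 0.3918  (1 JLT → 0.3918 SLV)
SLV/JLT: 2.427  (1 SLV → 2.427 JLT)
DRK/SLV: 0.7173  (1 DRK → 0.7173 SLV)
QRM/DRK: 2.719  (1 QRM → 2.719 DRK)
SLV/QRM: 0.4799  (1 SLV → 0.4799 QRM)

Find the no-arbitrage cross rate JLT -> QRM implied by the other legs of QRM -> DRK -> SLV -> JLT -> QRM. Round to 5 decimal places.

0.21126

Known legs of the cycle: 2.719 × 0.7173 × 2.427 = 4.7334720249
For no arbitrage the full-cycle product must be 1, so the missing rate is 1 / 4.7334720249 ≈ 0.2112614.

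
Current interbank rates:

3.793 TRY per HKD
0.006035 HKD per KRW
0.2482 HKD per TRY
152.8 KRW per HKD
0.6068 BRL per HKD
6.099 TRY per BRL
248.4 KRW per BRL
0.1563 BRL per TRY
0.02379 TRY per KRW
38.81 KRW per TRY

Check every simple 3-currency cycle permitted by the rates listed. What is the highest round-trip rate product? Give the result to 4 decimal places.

BRL→KRW→TRY→BRL: 248.4 × 0.02379 × 0.1563 = 0.92364
BRL→TRY→HKD→BRL: 6.099 × 0.2482 × 0.6068 = 0.91856
BRL→KRW→HKD→BRL: 248.4 × 0.006035 × 0.6068 = 0.90965
TRY→HKD→KRW→TRY: 0.2482 × 152.8 × 0.02379 = 0.90223
TRY→KRW→HKD→TRY: 38.81 × 0.006035 × 3.793 = 0.88839
Maximum is BRL→KRW→TRY→BRL at 0.9236; no arbitrage — every cycle loses value.

0.9236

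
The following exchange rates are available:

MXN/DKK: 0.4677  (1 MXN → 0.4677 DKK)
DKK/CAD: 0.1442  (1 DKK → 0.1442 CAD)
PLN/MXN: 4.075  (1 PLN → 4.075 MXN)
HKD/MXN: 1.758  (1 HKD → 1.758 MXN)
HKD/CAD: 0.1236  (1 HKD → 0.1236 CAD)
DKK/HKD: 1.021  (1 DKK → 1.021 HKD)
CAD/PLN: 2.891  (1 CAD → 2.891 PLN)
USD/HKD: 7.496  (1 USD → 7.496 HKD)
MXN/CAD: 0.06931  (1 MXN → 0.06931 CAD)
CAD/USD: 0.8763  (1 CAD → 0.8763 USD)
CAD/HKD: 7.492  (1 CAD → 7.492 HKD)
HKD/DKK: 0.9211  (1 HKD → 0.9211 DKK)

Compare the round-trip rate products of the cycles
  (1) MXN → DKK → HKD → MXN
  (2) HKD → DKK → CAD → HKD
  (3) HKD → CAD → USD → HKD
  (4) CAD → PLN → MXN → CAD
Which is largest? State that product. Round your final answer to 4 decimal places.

(1) 0.4677 × 1.021 × 1.758 = 0.83948
(2) 0.9211 × 0.1442 × 7.492 = 0.99511
(3) 0.1236 × 0.8763 × 7.496 = 0.81190
(4) 2.891 × 4.075 × 0.06931 = 0.81653
Highest is cycle (2) at 0.9951 (≤1, no arbitrage).

0.9951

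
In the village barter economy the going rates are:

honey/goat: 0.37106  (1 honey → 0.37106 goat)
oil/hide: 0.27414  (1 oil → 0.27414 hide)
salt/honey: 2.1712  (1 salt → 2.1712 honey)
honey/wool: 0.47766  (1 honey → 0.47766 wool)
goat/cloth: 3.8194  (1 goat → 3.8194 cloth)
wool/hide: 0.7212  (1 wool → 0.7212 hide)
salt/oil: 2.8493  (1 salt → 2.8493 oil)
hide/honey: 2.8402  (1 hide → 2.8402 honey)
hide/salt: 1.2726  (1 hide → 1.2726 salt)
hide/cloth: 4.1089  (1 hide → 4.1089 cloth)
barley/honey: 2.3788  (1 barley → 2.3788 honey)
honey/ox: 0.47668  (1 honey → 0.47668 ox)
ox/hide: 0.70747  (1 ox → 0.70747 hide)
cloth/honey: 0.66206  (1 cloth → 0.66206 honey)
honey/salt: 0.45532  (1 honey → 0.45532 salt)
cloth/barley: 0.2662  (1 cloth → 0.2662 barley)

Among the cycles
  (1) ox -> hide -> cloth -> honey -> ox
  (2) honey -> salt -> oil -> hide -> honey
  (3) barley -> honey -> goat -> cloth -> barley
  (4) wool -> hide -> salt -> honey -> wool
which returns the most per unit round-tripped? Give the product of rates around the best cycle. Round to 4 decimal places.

1.0101

(1) 0.70747 × 4.1089 × 0.66206 × 0.47668 = 0.91740
(2) 0.45532 × 2.8493 × 0.27414 × 2.8402 = 1.01013
(3) 2.3788 × 0.37106 × 3.8194 × 0.2662 = 0.89744
(4) 0.7212 × 1.2726 × 2.1712 × 0.47766 = 0.95185
Highest is cycle (2) at 1.0101 (>1, arbitrage).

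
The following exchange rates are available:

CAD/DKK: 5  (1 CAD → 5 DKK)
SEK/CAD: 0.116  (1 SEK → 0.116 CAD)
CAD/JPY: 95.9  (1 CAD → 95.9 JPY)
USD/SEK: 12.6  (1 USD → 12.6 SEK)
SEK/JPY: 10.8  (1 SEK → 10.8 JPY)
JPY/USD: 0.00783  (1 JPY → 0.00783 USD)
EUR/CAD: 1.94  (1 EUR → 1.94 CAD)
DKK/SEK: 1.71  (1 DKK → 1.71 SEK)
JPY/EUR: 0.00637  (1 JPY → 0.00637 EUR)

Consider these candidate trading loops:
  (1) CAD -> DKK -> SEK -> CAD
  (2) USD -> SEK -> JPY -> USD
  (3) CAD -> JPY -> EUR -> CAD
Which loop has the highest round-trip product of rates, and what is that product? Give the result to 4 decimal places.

1.1851

(1) 5 × 1.71 × 0.116 = 0.99180
(2) 12.6 × 10.8 × 0.00783 = 1.06551
(3) 95.9 × 0.00637 × 1.94 = 1.18511
Highest is cycle (3) at 1.1851 (>1, arbitrage).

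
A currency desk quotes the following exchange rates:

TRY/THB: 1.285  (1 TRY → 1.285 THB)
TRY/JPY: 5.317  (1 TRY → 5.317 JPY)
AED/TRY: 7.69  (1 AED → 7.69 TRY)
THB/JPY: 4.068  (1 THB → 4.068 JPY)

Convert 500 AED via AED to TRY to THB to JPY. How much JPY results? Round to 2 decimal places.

20099.28

500 AED × 7.69 = 3845 TRY
3845 TRY × 1.285 = 4940.825 THB
4940.825 THB × 4.068 = 20099.2761 JPY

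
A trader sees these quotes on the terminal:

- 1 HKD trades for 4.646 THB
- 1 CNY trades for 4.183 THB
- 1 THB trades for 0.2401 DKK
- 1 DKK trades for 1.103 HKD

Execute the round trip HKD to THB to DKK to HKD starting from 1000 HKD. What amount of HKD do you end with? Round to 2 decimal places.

1000 HKD × 4.646 = 4646 THB
4646 THB × 0.2401 = 1115.5046 DKK
1115.5046 DKK × 1.103 = 1230.4015738 HKD

1230.40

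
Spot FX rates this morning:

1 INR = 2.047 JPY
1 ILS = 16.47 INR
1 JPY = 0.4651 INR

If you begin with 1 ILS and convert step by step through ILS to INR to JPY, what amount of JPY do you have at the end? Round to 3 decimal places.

1 ILS × 16.47 = 16.47 INR
16.47 INR × 2.047 = 33.71409 JPY

33.714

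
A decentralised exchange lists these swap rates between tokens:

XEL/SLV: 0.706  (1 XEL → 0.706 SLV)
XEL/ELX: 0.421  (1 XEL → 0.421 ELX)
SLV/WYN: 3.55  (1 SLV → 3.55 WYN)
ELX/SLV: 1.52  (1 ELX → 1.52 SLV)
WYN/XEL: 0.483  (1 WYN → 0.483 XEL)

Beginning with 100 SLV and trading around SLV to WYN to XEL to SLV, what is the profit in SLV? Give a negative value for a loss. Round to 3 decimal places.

21.054

100 SLV × 3.55 = 355 WYN
355 WYN × 0.483 = 171.465 XEL
171.465 XEL × 0.706 = 121.05429 SLV
Net change: 121.05429 − 100 = 21.05429 SLV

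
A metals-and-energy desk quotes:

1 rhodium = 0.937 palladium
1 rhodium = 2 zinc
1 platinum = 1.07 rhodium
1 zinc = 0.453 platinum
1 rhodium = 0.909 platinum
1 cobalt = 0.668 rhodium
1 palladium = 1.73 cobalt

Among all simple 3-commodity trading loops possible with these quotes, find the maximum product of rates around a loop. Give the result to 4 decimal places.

palladium→cobalt→rhodium→palladium: 1.73 × 0.668 × 0.937 = 1.08283
platinum→rhodium→zinc→platinum: 1.07 × 2 × 0.453 = 0.96942
Maximum is palladium→cobalt→rhodium→palladium at 1.0828; arbitrage exists.

1.0828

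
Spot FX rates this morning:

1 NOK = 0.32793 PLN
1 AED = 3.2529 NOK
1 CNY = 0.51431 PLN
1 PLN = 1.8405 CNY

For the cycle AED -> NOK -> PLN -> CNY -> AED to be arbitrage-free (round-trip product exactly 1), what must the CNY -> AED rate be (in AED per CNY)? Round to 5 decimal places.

Known legs of the cycle: 3.2529 × 0.32793 × 1.8405 = 1.9633045962285
For no arbitrage the full-cycle product must be 1, so the missing rate is 1 / 1.9633045962285 ≈ 0.5093453.

0.50935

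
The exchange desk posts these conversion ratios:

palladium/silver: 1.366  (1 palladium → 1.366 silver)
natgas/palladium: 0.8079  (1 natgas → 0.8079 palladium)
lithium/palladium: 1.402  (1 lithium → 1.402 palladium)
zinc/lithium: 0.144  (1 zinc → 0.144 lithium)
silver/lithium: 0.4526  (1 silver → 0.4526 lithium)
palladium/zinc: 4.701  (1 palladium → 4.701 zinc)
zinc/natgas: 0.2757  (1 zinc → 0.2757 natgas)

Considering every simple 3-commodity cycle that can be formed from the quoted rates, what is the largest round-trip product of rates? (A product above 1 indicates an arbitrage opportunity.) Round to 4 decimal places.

1.0471

palladium→zinc→natgas→palladium: 4.701 × 0.2757 × 0.8079 = 1.04709
palladium→zinc→lithium→palladium: 4.701 × 0.144 × 1.402 = 0.94908
palladium→silver→lithium→palladium: 1.366 × 0.4526 × 1.402 = 0.86679
Maximum is palladium→zinc→natgas→palladium at 1.0471; arbitrage exists.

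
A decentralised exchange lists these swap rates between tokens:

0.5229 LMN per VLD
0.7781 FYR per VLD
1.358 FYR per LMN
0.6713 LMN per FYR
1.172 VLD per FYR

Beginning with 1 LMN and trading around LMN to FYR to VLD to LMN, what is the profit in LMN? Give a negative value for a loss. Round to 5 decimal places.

1 LMN × 1.358 = 1.358 FYR
1.358 FYR × 1.172 = 1.591576 VLD
1.591576 VLD × 0.5229 = 0.8322350904 LMN
Net change: 0.8322350904 − 1 = -0.1677649096 LMN

-0.16776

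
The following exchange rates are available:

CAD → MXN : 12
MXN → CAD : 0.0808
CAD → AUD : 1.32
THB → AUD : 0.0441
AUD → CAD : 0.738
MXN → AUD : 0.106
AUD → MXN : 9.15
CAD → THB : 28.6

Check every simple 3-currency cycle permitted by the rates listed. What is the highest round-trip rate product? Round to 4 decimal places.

0.9759

CAD→AUD→MXN→CAD: 1.32 × 9.15 × 0.0808 = 0.97590
CAD→MXN→AUD→CAD: 12 × 0.106 × 0.738 = 0.93874
THB→AUD→CAD→THB: 0.0441 × 0.738 × 28.6 = 0.93081
Maximum is CAD→AUD→MXN→CAD at 0.9759; no arbitrage — every cycle loses value.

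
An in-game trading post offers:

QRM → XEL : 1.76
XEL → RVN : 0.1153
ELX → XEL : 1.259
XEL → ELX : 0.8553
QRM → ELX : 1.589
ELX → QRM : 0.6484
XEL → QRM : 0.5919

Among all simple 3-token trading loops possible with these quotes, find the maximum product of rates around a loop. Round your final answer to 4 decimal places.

ELX→XEL→QRM→ELX: 1.259 × 0.5919 × 1.589 = 1.18413
ELX→QRM→XEL→ELX: 0.6484 × 1.76 × 0.8553 = 0.97605
Maximum is ELX→XEL→QRM→ELX at 1.1841; arbitrage exists.

1.1841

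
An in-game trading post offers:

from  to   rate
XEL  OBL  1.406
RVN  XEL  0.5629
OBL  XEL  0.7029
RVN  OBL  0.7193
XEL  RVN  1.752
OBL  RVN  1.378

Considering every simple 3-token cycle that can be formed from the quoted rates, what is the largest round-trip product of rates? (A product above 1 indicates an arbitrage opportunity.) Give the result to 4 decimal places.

1.0906

RVN→XEL→OBL→RVN: 0.5629 × 1.406 × 1.378 = 1.09060
RVN→OBL→XEL→RVN: 0.7193 × 0.7029 × 1.752 = 0.88580
Maximum is RVN→XEL→OBL→RVN at 1.0906; arbitrage exists.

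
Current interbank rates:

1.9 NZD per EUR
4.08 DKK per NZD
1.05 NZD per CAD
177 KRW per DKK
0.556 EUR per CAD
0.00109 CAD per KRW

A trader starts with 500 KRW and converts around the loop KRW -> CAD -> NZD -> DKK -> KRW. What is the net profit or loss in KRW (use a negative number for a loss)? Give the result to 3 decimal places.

500 KRW × 0.00109 = 0.545 CAD
0.545 CAD × 1.05 = 0.57225 NZD
0.57225 NZD × 4.08 = 2.33478 DKK
2.33478 DKK × 177 = 413.25606 KRW
Net change: 413.25606 − 500 = -86.74394 KRW

-86.744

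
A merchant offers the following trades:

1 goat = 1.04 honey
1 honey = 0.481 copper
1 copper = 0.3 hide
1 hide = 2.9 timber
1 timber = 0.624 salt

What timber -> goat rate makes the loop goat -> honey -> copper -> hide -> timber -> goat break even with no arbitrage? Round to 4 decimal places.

Known legs of the cycle: 1.04 × 0.481 × 0.3 × 2.9 = 0.4352088
For no arbitrage the full-cycle product must be 1, so the missing rate is 1 / 0.4352088 ≈ 2.297748.

2.2977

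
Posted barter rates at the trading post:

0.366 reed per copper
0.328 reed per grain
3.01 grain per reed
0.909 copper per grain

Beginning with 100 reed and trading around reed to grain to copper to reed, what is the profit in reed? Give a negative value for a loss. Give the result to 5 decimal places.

0.14089

100 reed × 3.01 = 301 grain
301 grain × 0.909 = 273.609 copper
273.609 copper × 0.366 = 100.140894 reed
Net change: 100.140894 − 100 = 0.140894 reed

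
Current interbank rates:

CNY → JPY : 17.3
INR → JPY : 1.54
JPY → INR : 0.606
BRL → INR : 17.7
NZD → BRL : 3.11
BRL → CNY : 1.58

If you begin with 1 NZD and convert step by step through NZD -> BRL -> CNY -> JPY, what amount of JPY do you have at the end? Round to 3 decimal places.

85.009

1 NZD × 3.11 = 3.11 BRL
3.11 BRL × 1.58 = 4.9138 CNY
4.9138 CNY × 17.3 = 85.00874 JPY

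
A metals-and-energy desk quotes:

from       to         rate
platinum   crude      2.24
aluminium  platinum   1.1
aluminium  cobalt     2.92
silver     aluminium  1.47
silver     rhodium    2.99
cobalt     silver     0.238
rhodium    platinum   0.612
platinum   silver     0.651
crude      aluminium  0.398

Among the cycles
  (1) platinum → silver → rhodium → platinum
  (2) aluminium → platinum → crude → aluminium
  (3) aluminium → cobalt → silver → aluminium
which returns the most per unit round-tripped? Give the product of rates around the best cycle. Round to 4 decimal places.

(1) 0.651 × 2.99 × 0.612 = 1.19125
(2) 1.1 × 2.24 × 0.398 = 0.98067
(3) 2.92 × 0.238 × 1.47 = 1.02159
Highest is cycle (1) at 1.1913 (>1, arbitrage).

1.1913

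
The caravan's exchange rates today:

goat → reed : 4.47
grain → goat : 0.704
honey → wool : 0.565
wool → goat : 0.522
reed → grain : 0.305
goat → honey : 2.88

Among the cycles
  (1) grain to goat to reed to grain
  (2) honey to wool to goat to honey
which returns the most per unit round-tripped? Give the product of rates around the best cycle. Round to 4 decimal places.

0.9598

(1) 0.704 × 4.47 × 0.305 = 0.95980
(2) 0.565 × 0.522 × 2.88 = 0.84940
Highest is cycle (1) at 0.9598 (≤1, no arbitrage).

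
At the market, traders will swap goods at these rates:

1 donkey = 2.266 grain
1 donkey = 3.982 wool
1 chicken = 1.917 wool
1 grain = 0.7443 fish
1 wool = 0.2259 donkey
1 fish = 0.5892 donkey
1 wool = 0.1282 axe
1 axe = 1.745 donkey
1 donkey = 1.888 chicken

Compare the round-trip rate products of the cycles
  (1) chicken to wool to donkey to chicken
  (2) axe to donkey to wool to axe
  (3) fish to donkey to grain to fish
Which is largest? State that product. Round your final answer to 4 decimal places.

0.9937

(1) 1.917 × 0.2259 × 1.888 = 0.81760
(2) 1.745 × 3.982 × 0.1282 = 0.89081
(3) 0.5892 × 2.266 × 0.7443 = 0.99374
Highest is cycle (3) at 0.9937 (≤1, no arbitrage).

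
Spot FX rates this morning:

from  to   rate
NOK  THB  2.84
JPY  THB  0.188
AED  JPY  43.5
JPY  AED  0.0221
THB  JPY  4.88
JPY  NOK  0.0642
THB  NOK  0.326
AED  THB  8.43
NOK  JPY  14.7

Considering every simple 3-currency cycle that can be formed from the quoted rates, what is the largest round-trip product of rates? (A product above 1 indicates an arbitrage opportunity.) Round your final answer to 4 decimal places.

0.9092

JPY→AED→THB→JPY: 0.0221 × 8.43 × 4.88 = 0.90916
JPY→THB→NOK→JPY: 0.188 × 0.326 × 14.7 = 0.90093
JPY→NOK→THB→JPY: 0.0642 × 2.84 × 4.88 = 0.88976
Maximum is JPY→AED→THB→JPY at 0.9092; no arbitrage — every cycle loses value.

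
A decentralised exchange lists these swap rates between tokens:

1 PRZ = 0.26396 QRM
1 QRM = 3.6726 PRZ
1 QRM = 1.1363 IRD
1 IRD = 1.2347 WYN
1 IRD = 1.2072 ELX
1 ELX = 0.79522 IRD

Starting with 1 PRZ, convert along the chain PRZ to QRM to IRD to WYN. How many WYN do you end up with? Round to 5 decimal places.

0.37033

1 PRZ × 0.26396 = 0.26396 QRM
0.26396 QRM × 1.1363 = 0.299937748 IRD
0.299937748 IRD × 1.2347 = 0.3703331374556 WYN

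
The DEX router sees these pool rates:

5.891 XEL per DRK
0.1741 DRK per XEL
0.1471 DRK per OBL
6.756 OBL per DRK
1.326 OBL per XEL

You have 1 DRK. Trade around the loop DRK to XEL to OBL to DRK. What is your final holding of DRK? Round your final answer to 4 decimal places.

1 DRK × 5.891 = 5.891 XEL
5.891 XEL × 1.326 = 7.811466 OBL
7.811466 OBL × 0.1471 = 1.1490666486 DRK

1.1491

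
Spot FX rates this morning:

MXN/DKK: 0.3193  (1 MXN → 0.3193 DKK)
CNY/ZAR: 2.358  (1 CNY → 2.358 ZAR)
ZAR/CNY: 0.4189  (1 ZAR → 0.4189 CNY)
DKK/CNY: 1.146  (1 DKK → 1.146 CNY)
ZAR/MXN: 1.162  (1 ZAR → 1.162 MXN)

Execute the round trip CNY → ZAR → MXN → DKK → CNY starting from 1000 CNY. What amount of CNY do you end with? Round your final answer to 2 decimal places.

1000 CNY × 2.358 = 2358 ZAR
2358 ZAR × 1.162 = 2739.996 MXN
2739.996 MXN × 0.3193 = 874.8807228 DKK
874.8807228 DKK × 1.146 = 1002.6133083288 CNY

1002.61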